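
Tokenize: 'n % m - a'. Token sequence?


Scan left to right, longest-match per lexeme
Tokens: ID(n), OP(%), ID(m), OP(-), ID(a)


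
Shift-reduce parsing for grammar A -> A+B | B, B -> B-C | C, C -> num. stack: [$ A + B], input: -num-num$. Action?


'-' can extend B; shift to build B -> B-C
Action: shift


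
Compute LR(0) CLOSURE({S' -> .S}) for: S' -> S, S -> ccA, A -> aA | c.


Start: S' -> .S
For each item with dot before a nonterminal B, add B -> .γ for every B-production
Closure: [S' -> .S, S -> .ccA]


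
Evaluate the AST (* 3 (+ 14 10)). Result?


Evaluate inner: (+ 14 10) = 24
Evaluate root: (* 3 24) = 72
Result: 72


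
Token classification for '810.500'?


Pattern: digits with a decimal point
Type: FLOAT_LITERAL


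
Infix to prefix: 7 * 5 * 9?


left-to-right (same/higher precedence on left): tree is (* (* 7 5) 9)
Prefix: * * 7 5 9


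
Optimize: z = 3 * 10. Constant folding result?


3 * 10 = 30 at compile time
Optimized: z = 30


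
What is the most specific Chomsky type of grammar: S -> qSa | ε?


Single nonterminal LHS, but q^n a^n is not regular
Classification: Type 2 (Context-Free)


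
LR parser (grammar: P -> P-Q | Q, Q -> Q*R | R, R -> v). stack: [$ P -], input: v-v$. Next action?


no handle ('P-' is not any RHS); shift 'v'
Action: shift


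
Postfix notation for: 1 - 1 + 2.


Left to right (same or higher precedence on left)
Postfix: 1 1 - 2 +


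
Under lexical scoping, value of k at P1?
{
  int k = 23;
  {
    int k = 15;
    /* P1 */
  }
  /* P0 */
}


k declared in the same block as P1
k = 15


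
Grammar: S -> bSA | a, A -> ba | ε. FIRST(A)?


Per alternative of A: FIRST(ba) = {b}; FIRST(ε) = {ε}
FIRST(A) = {b, ε}


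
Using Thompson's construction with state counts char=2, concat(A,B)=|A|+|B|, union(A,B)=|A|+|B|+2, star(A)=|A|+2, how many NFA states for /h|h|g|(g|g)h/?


Syntax tree has 6 char leaf(s), 4 union(s), 0 star(s)
chars contribute 6×2 = 12; each union adds +2; each star adds +2
Total: 12 + 8 + 0 = 20 states


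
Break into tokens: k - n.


Scan left to right, longest-match per lexeme
Tokens: ID(k), OP(-), ID(n)


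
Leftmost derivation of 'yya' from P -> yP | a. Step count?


Derivation: P => yP => yyP => yya
Steps: 3


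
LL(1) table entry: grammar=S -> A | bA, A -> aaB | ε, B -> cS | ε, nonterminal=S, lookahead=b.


For [S, b]: 'b' ∈ FIRST(bA)
Entry: S -> bA


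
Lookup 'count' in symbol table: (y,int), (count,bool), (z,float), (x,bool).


Lookup 'count' → type bool


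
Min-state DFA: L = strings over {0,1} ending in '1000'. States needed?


Track the longest suffix of input matching a prefix of '1000': 5 classes (prefixes of length 0..4)
Minimal DFA: 5 states


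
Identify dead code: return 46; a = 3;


statement follows a return and is unreachable
Dead: 'a = 3'


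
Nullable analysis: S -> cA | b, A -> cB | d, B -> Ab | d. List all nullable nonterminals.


A nonterminal is nullable iff some alternative derives ε (directly, or every symbol in it is nullable)
Nullable: {}


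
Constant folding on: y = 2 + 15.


2 + 15 = 17 at compile time
Optimized: y = 17


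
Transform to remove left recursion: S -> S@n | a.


Left-recursive alternatives: S@n; non-recursive: a
Introduce S': S -> aS', S' -> @nS' | ε


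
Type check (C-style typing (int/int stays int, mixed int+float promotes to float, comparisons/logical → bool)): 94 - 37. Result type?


Operand types: int - int
Rule: mixed int/float promotes to float; int/int stays int
Result type: int


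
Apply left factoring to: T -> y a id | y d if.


Common prefix: 'y'
Factored: T -> y T', T' -> a id | d if


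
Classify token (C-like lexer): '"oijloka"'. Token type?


Pattern: double-quoted sequence
Type: STRING_LITERAL


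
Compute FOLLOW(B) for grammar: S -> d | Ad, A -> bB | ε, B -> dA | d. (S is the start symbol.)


$ ∈ FOLLOW(S). For each A -> αBβ: add FIRST(β)\{ε} to FOLLOW(B); if β nullable, add FOLLOW(A).
FOLLOW(B) = {d}


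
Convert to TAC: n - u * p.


Break into single-operator statements:
t1 = u * p
t2 = n - t1


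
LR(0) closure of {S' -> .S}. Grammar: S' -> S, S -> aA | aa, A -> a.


Start: S' -> .S
For each item with dot before a nonterminal B, add B -> .γ for every B-production
Closure: [S' -> .S, S -> .aA, S -> .aa]


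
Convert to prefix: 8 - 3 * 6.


'*' binds tighter: tree is (- 8 (* 3 6))
Prefix: - 8 * 3 6


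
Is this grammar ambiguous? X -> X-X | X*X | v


'v-v*v' has two parse trees (no precedence encoded between - and *)
Ambiguous


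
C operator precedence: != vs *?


'*' is multiplicative (level 10); '!=' is equality (level 6)
Higher level binds tighter
'*' has higher precedence than '!='


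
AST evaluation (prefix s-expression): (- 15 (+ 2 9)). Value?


Evaluate inner: (+ 2 9) = 11
Evaluate root: (- 15 11) = 4
Result: 4


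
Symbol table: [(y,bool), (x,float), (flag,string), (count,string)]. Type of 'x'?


Lookup 'x' → type float


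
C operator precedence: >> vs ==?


'>>' is shift (level 8); '==' is equality (level 6)
Higher level binds tighter
'>>' has higher precedence than '=='


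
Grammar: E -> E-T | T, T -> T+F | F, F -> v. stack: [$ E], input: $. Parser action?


start symbol E on stack, input exhausted
Action: accept


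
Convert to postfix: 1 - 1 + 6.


Left to right (same or higher precedence on left)
Postfix: 1 1 - 6 +


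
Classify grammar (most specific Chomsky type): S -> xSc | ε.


Single nonterminal LHS, but x^n c^n is not regular
Classification: Type 2 (Context-Free)


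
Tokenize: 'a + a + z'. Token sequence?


Scan left to right, longest-match per lexeme
Tokens: ID(a), OP(+), ID(a), OP(+), ID(z)


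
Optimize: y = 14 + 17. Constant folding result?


14 + 17 = 31 at compile time
Optimized: y = 31


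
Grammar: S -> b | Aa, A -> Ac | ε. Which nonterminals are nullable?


A nonterminal is nullable iff some alternative derives ε (directly, or every symbol in it is nullable)
Nullable: {A}


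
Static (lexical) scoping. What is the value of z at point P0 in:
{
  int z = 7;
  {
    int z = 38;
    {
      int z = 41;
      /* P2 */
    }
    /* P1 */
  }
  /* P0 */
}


z declared in the same block as P0
z = 7


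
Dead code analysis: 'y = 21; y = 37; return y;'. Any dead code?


first assignment to y is overwritten before any read
Dead: 'y = 21'


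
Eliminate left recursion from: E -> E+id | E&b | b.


Left-recursive alternatives: E+id, E&b; non-recursive: b
Introduce E': E -> bE', E' -> +idE' | &bE' | ε


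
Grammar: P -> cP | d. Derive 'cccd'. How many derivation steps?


Derivation: P => cP => ccP => cccP => cccd
Steps: 4


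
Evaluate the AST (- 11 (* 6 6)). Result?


Evaluate inner: (* 6 6) = 36
Evaluate root: (- 11 36) = -25
Result: -25


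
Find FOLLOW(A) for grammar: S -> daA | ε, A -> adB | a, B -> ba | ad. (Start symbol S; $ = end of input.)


$ ∈ FOLLOW(S). For each A -> αBβ: add FIRST(β)\{ε} to FOLLOW(B); if β nullable, add FOLLOW(A).
FOLLOW(A) = {$}


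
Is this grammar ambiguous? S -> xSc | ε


balanced x^n…c^n: each string has a unique parse
Unambiguous


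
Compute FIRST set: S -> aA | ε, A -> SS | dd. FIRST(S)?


Per alternative of S: FIRST(aA) = {a}; FIRST(ε) = {ε}
FIRST(S) = {a, ε}


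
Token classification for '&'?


Pattern: operator symbol
Type: OPERATOR


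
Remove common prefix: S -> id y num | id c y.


Common prefix: 'id'
Factored: S -> id S', S' -> y num | c y


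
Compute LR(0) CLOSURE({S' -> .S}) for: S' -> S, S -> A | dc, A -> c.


Start: S' -> .S
For each item with dot before a nonterminal B, add B -> .γ for every B-production
Closure: [S' -> .S, S -> .A, S -> .dc, A -> .c]


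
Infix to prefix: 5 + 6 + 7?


left-to-right (same/higher precedence on left): tree is (+ (+ 5 6) 7)
Prefix: + + 5 6 7


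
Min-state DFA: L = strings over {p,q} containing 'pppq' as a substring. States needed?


KMP-style automaton: 4 progress states + 1 absorbing accept = 5
Minimal DFA: 5 states


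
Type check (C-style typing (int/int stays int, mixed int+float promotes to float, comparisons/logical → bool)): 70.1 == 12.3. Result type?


Operand types: float == float
Rule: comparison yields bool
Result type: bool


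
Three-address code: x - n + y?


Break into single-operator statements:
t1 = x - n
t2 = t1 + y


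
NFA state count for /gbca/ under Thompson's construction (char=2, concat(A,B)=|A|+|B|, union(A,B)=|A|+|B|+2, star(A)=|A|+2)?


Syntax tree has 4 char leaf(s), 0 union(s), 0 star(s)
chars contribute 4×2 = 8; each union adds +2; each star adds +2
Total: 8 + 0 + 0 = 8 states


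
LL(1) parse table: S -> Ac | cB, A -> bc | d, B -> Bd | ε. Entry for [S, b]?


For [S, b]: 'b' ∈ FIRST(Ac)
Entry: S -> Ac


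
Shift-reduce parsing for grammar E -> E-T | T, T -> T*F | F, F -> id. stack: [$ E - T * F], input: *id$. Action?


handle 'T*F' on top
Action: reduce (T -> T*F)


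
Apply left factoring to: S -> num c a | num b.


Common prefix: 'num'
Factored: S -> num S', S' -> c a | b


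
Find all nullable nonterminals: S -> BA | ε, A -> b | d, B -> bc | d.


A nonterminal is nullable iff some alternative derives ε (directly, or every symbol in it is nullable)
Nullable: {S}


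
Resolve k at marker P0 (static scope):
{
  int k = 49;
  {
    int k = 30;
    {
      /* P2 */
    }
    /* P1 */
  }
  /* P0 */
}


k declared in the same block as P0
k = 49


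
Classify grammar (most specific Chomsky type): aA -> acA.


LHS has context (more than one symbol) and |LHS| ≤ |RHS|
Classification: Type 1 (Context-Sensitive)


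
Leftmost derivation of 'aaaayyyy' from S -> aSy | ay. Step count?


Derivation: S => aSy => aaSyy => aaaSyyy => aaaayyyy
Steps: 4


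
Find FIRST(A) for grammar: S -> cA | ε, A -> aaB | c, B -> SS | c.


Per alternative of A: FIRST(aaB) = {a}; FIRST(c) = {c}
FIRST(A) = {a, c}


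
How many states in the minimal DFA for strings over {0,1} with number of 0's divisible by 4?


Track (count of 0) mod 4: states 0..3, accept at 0
Minimal DFA: 4 states


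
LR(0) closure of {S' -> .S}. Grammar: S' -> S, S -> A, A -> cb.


Start: S' -> .S
For each item with dot before a nonterminal B, add B -> .γ for every B-production
Closure: [S' -> .S, S -> .A, A -> .cb]


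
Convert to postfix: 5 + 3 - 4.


Left to right (same or higher precedence on left)
Postfix: 5 3 + 4 -


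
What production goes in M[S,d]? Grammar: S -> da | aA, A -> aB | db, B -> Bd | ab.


For [S, d]: 'd' ∈ FIRST(da)
Entry: S -> da


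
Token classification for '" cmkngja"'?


Pattern: double-quoted sequence
Type: STRING_LITERAL


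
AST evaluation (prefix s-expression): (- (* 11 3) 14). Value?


Evaluate inner: (* 11 3) = 33
Evaluate root: (- 33 14) = 19
Result: 19


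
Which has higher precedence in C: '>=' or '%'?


'%' is multiplicative (level 10); '>=' is relational (level 7)
Higher level binds tighter
'%' has higher precedence than '>='


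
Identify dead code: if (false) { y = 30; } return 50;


condition is constant false, so the whole block is unreachable
Dead: 'if (false) { y = 30; }'


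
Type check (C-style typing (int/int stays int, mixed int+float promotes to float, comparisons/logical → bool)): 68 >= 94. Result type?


Operand types: int >= int
Rule: comparison yields bool
Result type: bool


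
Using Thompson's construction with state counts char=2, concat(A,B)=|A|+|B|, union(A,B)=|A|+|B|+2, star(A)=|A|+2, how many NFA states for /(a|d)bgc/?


Syntax tree has 5 char leaf(s), 1 union(s), 0 star(s)
chars contribute 5×2 = 10; each union adds +2; each star adds +2
Total: 10 + 2 + 0 = 12 states


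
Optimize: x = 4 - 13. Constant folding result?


4 - 13 = -9 at compile time
Optimized: x = -9


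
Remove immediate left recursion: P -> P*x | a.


Left-recursive alternatives: P*x; non-recursive: a
Introduce P': P -> aP', P' -> *xP' | ε


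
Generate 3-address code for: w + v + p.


Break into single-operator statements:
t1 = w + v
t2 = t1 + p


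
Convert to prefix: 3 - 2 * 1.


'*' binds tighter: tree is (- 3 (* 2 1))
Prefix: - 3 * 2 1


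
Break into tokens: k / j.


Scan left to right, longest-match per lexeme
Tokens: ID(k), OP(/), ID(j)


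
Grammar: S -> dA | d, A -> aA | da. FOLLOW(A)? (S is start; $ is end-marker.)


$ ∈ FOLLOW(S). For each A -> αBβ: add FIRST(β)\{ε} to FOLLOW(B); if β nullable, add FOLLOW(A).
FOLLOW(A) = {$}


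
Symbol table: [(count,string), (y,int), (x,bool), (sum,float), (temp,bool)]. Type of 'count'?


Lookup 'count' → type string


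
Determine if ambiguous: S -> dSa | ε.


balanced d^n…a^n: each string has a unique parse
Unambiguous


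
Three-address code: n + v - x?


Break into single-operator statements:
t1 = n + v
t2 = t1 - x


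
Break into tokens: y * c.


Scan left to right, longest-match per lexeme
Tokens: ID(y), OP(*), ID(c)


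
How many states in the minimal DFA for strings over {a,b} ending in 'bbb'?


Track the longest suffix of input matching a prefix of 'bbb': 4 classes (prefixes of length 0..3)
Minimal DFA: 4 states


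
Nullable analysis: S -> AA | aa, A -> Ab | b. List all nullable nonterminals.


A nonterminal is nullable iff some alternative derives ε (directly, or every symbol in it is nullable)
Nullable: {}


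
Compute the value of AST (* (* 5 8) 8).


Evaluate inner: (* 5 8) = 40
Evaluate root: (* 40 8) = 320
Result: 320


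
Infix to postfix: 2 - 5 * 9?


* has higher precedence, evaluate 5*9 first
Postfix: 2 5 9 * -


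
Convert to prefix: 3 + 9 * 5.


'*' binds tighter: tree is (+ 3 (* 9 5))
Prefix: + 3 * 9 5


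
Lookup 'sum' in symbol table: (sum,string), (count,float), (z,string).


Lookup 'sum' → type string


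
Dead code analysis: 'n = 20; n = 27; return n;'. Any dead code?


first assignment to n is overwritten before any read
Dead: 'n = 20'


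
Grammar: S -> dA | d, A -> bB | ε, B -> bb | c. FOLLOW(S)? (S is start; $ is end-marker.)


$ ∈ FOLLOW(S). For each A -> αBβ: add FIRST(β)\{ε} to FOLLOW(B); if β nullable, add FOLLOW(A).
FOLLOW(S) = {$}


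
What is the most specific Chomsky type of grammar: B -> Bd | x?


Left-linear: every RHS is a terminal or one nonterminal followed by a terminal
Classification: Type 3 (Regular)


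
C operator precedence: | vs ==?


'==' is equality (level 6); '|' is bitwise OR (level 3)
Higher level binds tighter
'==' has higher precedence than '|'


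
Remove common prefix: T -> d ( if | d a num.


Common prefix: 'd'
Factored: T -> d T', T' -> ( if | a num


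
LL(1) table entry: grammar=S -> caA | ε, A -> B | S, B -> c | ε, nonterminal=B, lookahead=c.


For [B, c]: 'c' ∈ FIRST(c)
Entry: B -> c


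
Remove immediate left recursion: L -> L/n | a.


Left-recursive alternatives: L/n; non-recursive: a
Introduce L': L -> aL', L' -> /nL' | ε


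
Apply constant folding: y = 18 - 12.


18 - 12 = 6 at compile time
Optimized: y = 6


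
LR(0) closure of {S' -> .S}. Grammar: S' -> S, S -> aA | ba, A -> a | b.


Start: S' -> .S
For each item with dot before a nonterminal B, add B -> .γ for every B-production
Closure: [S' -> .S, S -> .aA, S -> .ba]


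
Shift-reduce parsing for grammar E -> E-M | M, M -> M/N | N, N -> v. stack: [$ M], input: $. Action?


lookahead ∉ {/} so M won't extend; reduce E -> M
Action: reduce (E -> M)


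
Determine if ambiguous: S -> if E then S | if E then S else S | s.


dangling else: 'if E then if E then s else s' parses two ways
Ambiguous


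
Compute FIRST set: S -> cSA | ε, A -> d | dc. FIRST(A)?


Per alternative of A: FIRST(d) = {d}; FIRST(dc) = {d}
FIRST(A) = {d}


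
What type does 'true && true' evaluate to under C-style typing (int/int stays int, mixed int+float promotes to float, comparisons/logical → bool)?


Operand types: bool && bool
Rule: logical operators take bool operands and yield bool
Result type: bool


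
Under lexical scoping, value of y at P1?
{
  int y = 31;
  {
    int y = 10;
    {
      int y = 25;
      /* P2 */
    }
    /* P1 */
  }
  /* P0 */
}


y declared in the same block as P1
y = 10


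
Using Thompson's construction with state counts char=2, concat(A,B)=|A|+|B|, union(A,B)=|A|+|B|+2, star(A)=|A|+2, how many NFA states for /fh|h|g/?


Syntax tree has 4 char leaf(s), 2 union(s), 0 star(s)
chars contribute 4×2 = 8; each union adds +2; each star adds +2
Total: 8 + 4 + 0 = 12 states


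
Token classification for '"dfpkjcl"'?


Pattern: double-quoted sequence
Type: STRING_LITERAL


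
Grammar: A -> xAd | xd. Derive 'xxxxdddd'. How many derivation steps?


Derivation: A => xAd => xxAdd => xxxAddd => xxxxdddd
Steps: 4


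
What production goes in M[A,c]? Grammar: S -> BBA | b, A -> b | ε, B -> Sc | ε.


For [A, c]: ε is nullable and 'c' ∈ FOLLOW(A)
Entry: A -> ε


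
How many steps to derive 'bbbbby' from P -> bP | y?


Derivation: P => bP => bbP => bbbP => bbbbP => bbbbbP => bbbbby
Steps: 6


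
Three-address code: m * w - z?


Break into single-operator statements:
t1 = m * w
t2 = t1 - z


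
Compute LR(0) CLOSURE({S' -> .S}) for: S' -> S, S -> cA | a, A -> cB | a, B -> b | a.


Start: S' -> .S
For each item with dot before a nonterminal B, add B -> .γ for every B-production
Closure: [S' -> .S, S -> .cA, S -> .a]


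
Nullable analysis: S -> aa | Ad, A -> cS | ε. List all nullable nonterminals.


A nonterminal is nullable iff some alternative derives ε (directly, or every symbol in it is nullable)
Nullable: {A}


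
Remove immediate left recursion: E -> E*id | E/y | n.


Left-recursive alternatives: E*id, E/y; non-recursive: n
Introduce E': E -> nE', E' -> *idE' | /yE' | ε


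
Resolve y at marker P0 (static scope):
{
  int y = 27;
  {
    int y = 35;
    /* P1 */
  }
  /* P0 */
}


y declared in the same block as P0
y = 27


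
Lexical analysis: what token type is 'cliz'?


Pattern: letter/underscore followed by alphanumerics, not a keyword
Type: IDENTIFIER


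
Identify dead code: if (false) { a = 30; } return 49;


condition is constant false, so the whole block is unreachable
Dead: 'if (false) { a = 30; }'


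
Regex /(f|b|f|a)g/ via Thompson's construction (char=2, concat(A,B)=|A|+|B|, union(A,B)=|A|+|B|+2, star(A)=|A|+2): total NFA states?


Syntax tree has 5 char leaf(s), 3 union(s), 0 star(s)
chars contribute 5×2 = 10; each union adds +2; each star adds +2
Total: 10 + 6 + 0 = 16 states


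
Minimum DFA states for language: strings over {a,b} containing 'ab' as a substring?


KMP-style automaton: 2 progress states + 1 absorbing accept = 3
Minimal DFA: 3 states


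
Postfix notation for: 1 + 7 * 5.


* has higher precedence, evaluate 7*5 first
Postfix: 1 7 5 * +


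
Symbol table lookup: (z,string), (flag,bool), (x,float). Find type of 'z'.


Lookup 'z' → type string


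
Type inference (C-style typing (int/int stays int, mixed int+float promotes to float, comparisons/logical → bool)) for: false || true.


Operand types: bool || bool
Rule: logical operators take bool operands and yield bool
Result type: bool


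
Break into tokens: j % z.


Scan left to right, longest-match per lexeme
Tokens: ID(j), OP(%), ID(z)


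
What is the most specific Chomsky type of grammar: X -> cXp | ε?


Single nonterminal LHS, but c^n p^n is not regular
Classification: Type 2 (Context-Free)


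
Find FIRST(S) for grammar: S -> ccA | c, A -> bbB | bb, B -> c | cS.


Per alternative of S: FIRST(ccA) = {c}; FIRST(c) = {c}
FIRST(S) = {c}


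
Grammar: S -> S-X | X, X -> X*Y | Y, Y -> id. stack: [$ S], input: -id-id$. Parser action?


shift '-' to continue S -> S-X
Action: shift


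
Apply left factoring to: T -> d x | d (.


Common prefix: 'd'
Factored: T -> d T', T' -> x | (


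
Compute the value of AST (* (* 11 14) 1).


Evaluate inner: (* 11 14) = 154
Evaluate root: (* 154 1) = 154
Result: 154


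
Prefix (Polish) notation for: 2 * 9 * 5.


left-to-right (same/higher precedence on left): tree is (* (* 2 9) 5)
Prefix: * * 2 9 5


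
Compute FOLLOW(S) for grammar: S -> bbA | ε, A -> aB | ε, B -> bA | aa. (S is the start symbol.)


$ ∈ FOLLOW(S). For each A -> αBβ: add FIRST(β)\{ε} to FOLLOW(B); if β nullable, add FOLLOW(A).
FOLLOW(S) = {$}


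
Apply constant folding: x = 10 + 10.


10 + 10 = 20 at compile time
Optimized: x = 20


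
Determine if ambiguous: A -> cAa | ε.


balanced c^n…a^n: each string has a unique parse
Unambiguous


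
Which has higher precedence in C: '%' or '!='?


'%' is multiplicative (level 10); '!=' is equality (level 6)
Higher level binds tighter
'%' has higher precedence than '!='


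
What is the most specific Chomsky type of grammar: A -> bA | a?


Right-linear: every RHS is a terminal or a terminal followed by one nonterminal
Classification: Type 3 (Regular)


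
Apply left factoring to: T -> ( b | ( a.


Common prefix: '('
Factored: T -> ( T', T' -> b | a


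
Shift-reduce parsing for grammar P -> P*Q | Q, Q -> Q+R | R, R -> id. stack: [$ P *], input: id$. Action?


no handle ('P*' is not any RHS); shift 'id'
Action: shift


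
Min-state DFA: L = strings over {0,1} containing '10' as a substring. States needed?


KMP-style automaton: 2 progress states + 1 absorbing accept = 3
Minimal DFA: 3 states


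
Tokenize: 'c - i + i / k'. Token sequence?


Scan left to right, longest-match per lexeme
Tokens: ID(c), OP(-), ID(i), OP(+), ID(i), OP(/), ID(k)


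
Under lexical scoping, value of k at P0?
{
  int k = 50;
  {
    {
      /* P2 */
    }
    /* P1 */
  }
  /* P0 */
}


k declared in the same block as P0
k = 50


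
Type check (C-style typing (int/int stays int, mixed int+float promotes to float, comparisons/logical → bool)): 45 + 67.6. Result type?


Operand types: int + float
Rule: mixed int/float promotes to float; int/int stays int
Result type: float


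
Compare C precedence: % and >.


'%' is multiplicative (level 10); '>' is relational (level 7)
Higher level binds tighter
'%' has higher precedence than '>'


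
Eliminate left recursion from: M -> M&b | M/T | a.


Left-recursive alternatives: M&b, M/T; non-recursive: a
Introduce M': M -> aM', M' -> &bM' | /TM' | ε


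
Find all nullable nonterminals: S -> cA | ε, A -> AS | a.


A nonterminal is nullable iff some alternative derives ε (directly, or every symbol in it is nullable)
Nullable: {S}


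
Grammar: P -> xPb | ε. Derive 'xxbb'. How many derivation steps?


Derivation: P => xPb => xxPbb => xxbb
Steps: 3


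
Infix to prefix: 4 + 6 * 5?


'*' binds tighter: tree is (+ 4 (* 6 5))
Prefix: + 4 * 6 5


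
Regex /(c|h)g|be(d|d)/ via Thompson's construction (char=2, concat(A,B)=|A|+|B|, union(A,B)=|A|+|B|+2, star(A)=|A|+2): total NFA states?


Syntax tree has 7 char leaf(s), 3 union(s), 0 star(s)
chars contribute 7×2 = 14; each union adds +2; each star adds +2
Total: 14 + 6 + 0 = 20 states


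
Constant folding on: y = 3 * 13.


3 * 13 = 39 at compile time
Optimized: y = 39


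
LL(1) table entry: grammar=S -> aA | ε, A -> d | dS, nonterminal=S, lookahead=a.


For [S, a]: 'a' ∈ FIRST(aA)
Entry: S -> aA


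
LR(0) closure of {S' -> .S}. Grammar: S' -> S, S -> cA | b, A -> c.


Start: S' -> .S
For each item with dot before a nonterminal B, add B -> .γ for every B-production
Closure: [S' -> .S, S -> .cA, S -> .b]


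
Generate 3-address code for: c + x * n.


Break into single-operator statements:
t1 = x * n
t2 = c + t1


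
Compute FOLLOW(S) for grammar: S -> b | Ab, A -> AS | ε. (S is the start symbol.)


$ ∈ FOLLOW(S). For each A -> αBβ: add FIRST(β)\{ε} to FOLLOW(B); if β nullable, add FOLLOW(A).
FOLLOW(S) = {$, b}


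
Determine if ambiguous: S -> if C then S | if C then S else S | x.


dangling else: 'if C then if C then x else x' parses two ways
Ambiguous


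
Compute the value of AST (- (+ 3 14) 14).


Evaluate inner: (+ 3 14) = 17
Evaluate root: (- 17 14) = 3
Result: 3


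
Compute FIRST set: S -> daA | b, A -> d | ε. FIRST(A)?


Per alternative of A: FIRST(d) = {d}; FIRST(ε) = {ε}
FIRST(A) = {d, ε}


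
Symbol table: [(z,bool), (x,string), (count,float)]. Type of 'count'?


Lookup 'count' → type float


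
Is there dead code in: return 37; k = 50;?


statement follows a return and is unreachable
Dead: 'k = 50'


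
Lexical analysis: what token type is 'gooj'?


Pattern: letter/underscore followed by alphanumerics, not a keyword
Type: IDENTIFIER


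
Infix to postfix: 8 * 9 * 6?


Left to right (same or higher precedence on left)
Postfix: 8 9 * 6 *


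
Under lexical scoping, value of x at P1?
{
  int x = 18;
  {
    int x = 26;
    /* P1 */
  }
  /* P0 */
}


x declared in the same block as P1
x = 26


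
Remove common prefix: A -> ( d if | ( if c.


Common prefix: '('
Factored: A -> ( A', A' -> d if | if c


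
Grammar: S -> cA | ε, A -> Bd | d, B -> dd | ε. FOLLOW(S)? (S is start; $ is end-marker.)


$ ∈ FOLLOW(S). For each A -> αBβ: add FIRST(β)\{ε} to FOLLOW(B); if β nullable, add FOLLOW(A).
FOLLOW(S) = {$}


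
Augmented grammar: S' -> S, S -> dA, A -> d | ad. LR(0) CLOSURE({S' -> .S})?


Start: S' -> .S
For each item with dot before a nonterminal B, add B -> .γ for every B-production
Closure: [S' -> .S, S -> .dA]


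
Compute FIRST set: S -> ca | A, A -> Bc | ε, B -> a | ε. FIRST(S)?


Per alternative of S: FIRST(ca) = {c}; FIRST(A) = {a, c, ε}
FIRST(S) = {a, c, ε}


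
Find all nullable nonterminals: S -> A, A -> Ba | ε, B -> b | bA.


A nonterminal is nullable iff some alternative derives ε (directly, or every symbol in it is nullable)
Nullable: {A, S}


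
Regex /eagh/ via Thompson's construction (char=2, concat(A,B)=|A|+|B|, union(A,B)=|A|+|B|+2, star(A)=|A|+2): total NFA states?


Syntax tree has 4 char leaf(s), 0 union(s), 0 star(s)
chars contribute 4×2 = 8; each union adds +2; each star adds +2
Total: 8 + 0 + 0 = 8 states


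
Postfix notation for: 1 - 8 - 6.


Left to right (same or higher precedence on left)
Postfix: 1 8 - 6 -


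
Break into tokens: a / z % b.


Scan left to right, longest-match per lexeme
Tokens: ID(a), OP(/), ID(z), OP(%), ID(b)


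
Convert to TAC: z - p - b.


Break into single-operator statements:
t1 = z - p
t2 = t1 - b


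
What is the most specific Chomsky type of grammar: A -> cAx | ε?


Single nonterminal LHS, but c^n x^n is not regular
Classification: Type 2 (Context-Free)


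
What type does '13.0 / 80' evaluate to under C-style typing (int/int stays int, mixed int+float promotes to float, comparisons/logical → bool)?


Operand types: float / int
Rule: mixed int/float promotes to float; int/int stays int
Result type: float


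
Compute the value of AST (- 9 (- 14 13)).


Evaluate inner: (- 14 13) = 1
Evaluate root: (- 9 1) = 8
Result: 8


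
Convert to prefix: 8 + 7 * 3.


'*' binds tighter: tree is (+ 8 (* 7 3))
Prefix: + 8 * 7 3


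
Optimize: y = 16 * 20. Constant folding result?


16 * 20 = 320 at compile time
Optimized: y = 320


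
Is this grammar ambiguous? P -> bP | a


right-linear, alternatives start with distinct terminals 'b' vs 'a': unique leftmost derivation
Unambiguous


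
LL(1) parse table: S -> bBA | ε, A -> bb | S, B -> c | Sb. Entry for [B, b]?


For [B, b]: 'b' ∈ FIRST(Sb)
Entry: B -> Sb


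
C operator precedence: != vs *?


'*' is multiplicative (level 10); '!=' is equality (level 6)
Higher level binds tighter
'*' has higher precedence than '!='


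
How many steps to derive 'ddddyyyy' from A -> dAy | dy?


Derivation: A => dAy => ddAyy => dddAyyy => ddddyyyy
Steps: 4


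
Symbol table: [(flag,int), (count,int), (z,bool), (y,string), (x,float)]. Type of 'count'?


Lookup 'count' → type int


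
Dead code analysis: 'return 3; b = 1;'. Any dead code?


statement follows a return and is unreachable
Dead: 'b = 1'


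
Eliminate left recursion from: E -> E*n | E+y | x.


Left-recursive alternatives: E*n, E+y; non-recursive: x
Introduce E': E -> xE', E' -> *nE' | +yE' | ε


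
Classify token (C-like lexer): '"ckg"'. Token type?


Pattern: double-quoted sequence
Type: STRING_LITERAL


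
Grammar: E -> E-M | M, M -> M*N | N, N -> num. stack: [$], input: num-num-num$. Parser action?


no handle on stack; shift 'num'
Action: shift


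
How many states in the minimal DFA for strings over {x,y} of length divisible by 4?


Track length mod 4: states 0..3, accept at 0
Minimal DFA: 4 states


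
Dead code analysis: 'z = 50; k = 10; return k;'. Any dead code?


z is assigned but never read
Dead: 'z = 50'


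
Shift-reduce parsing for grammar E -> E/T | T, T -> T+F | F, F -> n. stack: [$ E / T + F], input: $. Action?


handle 'T+F' on top
Action: reduce (T -> T+F)


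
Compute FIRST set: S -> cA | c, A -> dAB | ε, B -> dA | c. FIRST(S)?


Per alternative of S: FIRST(cA) = {c}; FIRST(c) = {c}
FIRST(S) = {c}


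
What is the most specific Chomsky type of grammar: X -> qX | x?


Right-linear: every RHS is a terminal or a terminal followed by one nonterminal
Classification: Type 3 (Regular)


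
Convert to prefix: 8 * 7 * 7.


left-to-right (same/higher precedence on left): tree is (* (* 8 7) 7)
Prefix: * * 8 7 7


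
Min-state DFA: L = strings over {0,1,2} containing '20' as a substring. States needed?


KMP-style automaton: 2 progress states + 1 absorbing accept = 3
Minimal DFA: 3 states


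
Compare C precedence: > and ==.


'>' is relational (level 7); '==' is equality (level 6)
Higher level binds tighter
'>' has higher precedence than '=='


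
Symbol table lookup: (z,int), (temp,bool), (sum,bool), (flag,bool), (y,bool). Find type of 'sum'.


Lookup 'sum' → type bool


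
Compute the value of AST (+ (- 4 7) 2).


Evaluate inner: (- 4 7) = -3
Evaluate root: (+ -3 2) = -1
Result: -1


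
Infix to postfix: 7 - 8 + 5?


Left to right (same or higher precedence on left)
Postfix: 7 8 - 5 +


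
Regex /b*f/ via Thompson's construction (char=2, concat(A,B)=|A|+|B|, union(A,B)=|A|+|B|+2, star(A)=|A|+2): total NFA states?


Syntax tree has 2 char leaf(s), 0 union(s), 1 star(s)
chars contribute 2×2 = 4; each union adds +2; each star adds +2
Total: 4 + 0 + 2 = 6 states


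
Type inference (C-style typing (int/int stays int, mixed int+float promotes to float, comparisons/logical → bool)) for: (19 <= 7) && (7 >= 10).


Operand types: bool && bool
Rule: logical operators take bool operands and yield bool
Result type: bool


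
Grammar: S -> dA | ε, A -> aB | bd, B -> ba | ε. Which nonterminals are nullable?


A nonterminal is nullable iff some alternative derives ε (directly, or every symbol in it is nullable)
Nullable: {B, S}


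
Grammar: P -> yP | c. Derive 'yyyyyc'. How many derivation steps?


Derivation: P => yP => yyP => yyyP => yyyyP => yyyyyP => yyyyyc
Steps: 6


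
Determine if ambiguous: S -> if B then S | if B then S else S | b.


dangling else: 'if B then if B then b else b' parses two ways
Ambiguous


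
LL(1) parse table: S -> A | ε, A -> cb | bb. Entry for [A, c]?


For [A, c]: 'c' ∈ FIRST(cb)
Entry: A -> cb


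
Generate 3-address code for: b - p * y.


Break into single-operator statements:
t1 = p * y
t2 = b - t1


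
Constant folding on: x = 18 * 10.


18 * 10 = 180 at compile time
Optimized: x = 180


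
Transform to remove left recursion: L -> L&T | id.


Left-recursive alternatives: L&T; non-recursive: id
Introduce L': L -> idL', L' -> &TL' | ε


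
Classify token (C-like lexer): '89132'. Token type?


Pattern: digits only
Type: INTEGER_LITERAL


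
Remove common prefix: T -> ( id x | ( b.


Common prefix: '('
Factored: T -> ( T', T' -> id x | b


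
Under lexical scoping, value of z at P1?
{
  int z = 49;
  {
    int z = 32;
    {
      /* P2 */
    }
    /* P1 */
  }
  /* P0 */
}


z declared in the same block as P1
z = 32


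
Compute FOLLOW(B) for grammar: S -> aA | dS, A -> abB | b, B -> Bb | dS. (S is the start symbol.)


$ ∈ FOLLOW(S). For each A -> αBβ: add FIRST(β)\{ε} to FOLLOW(B); if β nullable, add FOLLOW(A).
FOLLOW(B) = {$, b}


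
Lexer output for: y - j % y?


Scan left to right, longest-match per lexeme
Tokens: ID(y), OP(-), ID(j), OP(%), ID(y)


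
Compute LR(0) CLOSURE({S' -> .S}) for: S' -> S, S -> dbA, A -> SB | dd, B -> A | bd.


Start: S' -> .S
For each item with dot before a nonterminal B, add B -> .γ for every B-production
Closure: [S' -> .S, S -> .dbA]


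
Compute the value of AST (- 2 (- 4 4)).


Evaluate inner: (- 4 4) = 0
Evaluate root: (- 2 0) = 2
Result: 2


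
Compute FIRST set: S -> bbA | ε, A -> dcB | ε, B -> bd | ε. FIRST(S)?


Per alternative of S: FIRST(bbA) = {b}; FIRST(ε) = {ε}
FIRST(S) = {b, ε}


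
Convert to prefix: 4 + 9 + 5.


left-to-right (same/higher precedence on left): tree is (+ (+ 4 9) 5)
Prefix: + + 4 9 5


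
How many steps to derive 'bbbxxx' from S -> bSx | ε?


Derivation: S => bSx => bbSxx => bbbSxxx => bbbxxx
Steps: 4


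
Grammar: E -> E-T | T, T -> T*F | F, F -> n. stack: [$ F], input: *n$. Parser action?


'F' (not preceded by T*) is the handle for T -> F
Action: reduce (T -> F)


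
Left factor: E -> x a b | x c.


Common prefix: 'x'
Factored: E -> x E', E' -> a b | c


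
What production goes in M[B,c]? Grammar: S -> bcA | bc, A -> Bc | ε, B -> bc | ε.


For [B, c]: ε is nullable and 'c' ∈ FOLLOW(B)
Entry: B -> ε


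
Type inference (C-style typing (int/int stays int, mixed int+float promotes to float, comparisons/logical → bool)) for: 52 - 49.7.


Operand types: int - float
Rule: mixed int/float promotes to float; int/int stays int
Result type: float


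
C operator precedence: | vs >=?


'>=' is relational (level 7); '|' is bitwise OR (level 3)
Higher level binds tighter
'>=' has higher precedence than '|'


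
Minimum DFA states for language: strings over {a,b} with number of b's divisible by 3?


Track (count of b) mod 3: states 0..2, accept at 0
Minimal DFA: 3 states


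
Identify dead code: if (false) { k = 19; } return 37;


condition is constant false, so the whole block is unreachable
Dead: 'if (false) { k = 19; }'


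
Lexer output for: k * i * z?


Scan left to right, longest-match per lexeme
Tokens: ID(k), OP(*), ID(i), OP(*), ID(z)


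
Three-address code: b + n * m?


Break into single-operator statements:
t1 = n * m
t2 = b + t1


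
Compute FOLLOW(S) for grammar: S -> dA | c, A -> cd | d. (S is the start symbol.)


$ ∈ FOLLOW(S). For each A -> αBβ: add FIRST(β)\{ε} to FOLLOW(B); if β nullable, add FOLLOW(A).
FOLLOW(S) = {$}


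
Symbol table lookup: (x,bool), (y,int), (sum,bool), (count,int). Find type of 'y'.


Lookup 'y' → type int


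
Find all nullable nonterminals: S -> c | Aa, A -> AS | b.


A nonterminal is nullable iff some alternative derives ε (directly, or every symbol in it is nullable)
Nullable: {}


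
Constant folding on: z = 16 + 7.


16 + 7 = 23 at compile time
Optimized: z = 23


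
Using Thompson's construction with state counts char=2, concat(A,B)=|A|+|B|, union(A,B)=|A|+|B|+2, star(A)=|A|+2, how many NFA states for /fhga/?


Syntax tree has 4 char leaf(s), 0 union(s), 0 star(s)
chars contribute 4×2 = 8; each union adds +2; each star adds +2
Total: 8 + 0 + 0 = 8 states


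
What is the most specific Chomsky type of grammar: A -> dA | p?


Right-linear: every RHS is a terminal or a terminal followed by one nonterminal
Classification: Type 3 (Regular)


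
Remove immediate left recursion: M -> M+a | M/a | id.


Left-recursive alternatives: M+a, M/a; non-recursive: id
Introduce M': M -> idM', M' -> +aM' | /aM' | ε


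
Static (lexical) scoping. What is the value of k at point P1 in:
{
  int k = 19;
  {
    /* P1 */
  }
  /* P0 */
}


P1's block does not declare k; resolves to the enclosing declaration at depth 0
k = 19


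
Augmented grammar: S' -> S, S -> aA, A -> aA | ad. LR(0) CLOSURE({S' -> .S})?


Start: S' -> .S
For each item with dot before a nonterminal B, add B -> .γ for every B-production
Closure: [S' -> .S, S -> .aA]


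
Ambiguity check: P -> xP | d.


right-linear, alternatives start with distinct terminals 'x' vs 'd': unique leftmost derivation
Unambiguous


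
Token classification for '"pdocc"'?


Pattern: double-quoted sequence
Type: STRING_LITERAL


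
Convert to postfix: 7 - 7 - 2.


Left to right (same or higher precedence on left)
Postfix: 7 7 - 2 -


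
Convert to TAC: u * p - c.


Break into single-operator statements:
t1 = u * p
t2 = t1 - c


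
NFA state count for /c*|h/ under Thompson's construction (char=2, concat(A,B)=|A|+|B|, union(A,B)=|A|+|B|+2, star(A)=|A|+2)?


Syntax tree has 2 char leaf(s), 1 union(s), 1 star(s)
chars contribute 2×2 = 4; each union adds +2; each star adds +2
Total: 4 + 2 + 2 = 8 states


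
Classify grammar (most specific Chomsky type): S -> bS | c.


Right-linear: every RHS is a terminal or a terminal followed by one nonterminal
Classification: Type 3 (Regular)


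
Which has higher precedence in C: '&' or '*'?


'*' is multiplicative (level 10); '&' is bitwise AND (level 5)
Higher level binds tighter
'*' has higher precedence than '&'


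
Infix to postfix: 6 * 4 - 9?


Left to right (same or higher precedence on left)
Postfix: 6 4 * 9 -


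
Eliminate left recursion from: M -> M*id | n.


Left-recursive alternatives: M*id; non-recursive: n
Introduce M': M -> nM', M' -> *idM' | ε


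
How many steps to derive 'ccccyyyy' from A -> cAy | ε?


Derivation: A => cAy => ccAyy => cccAyyy => ccccAyyyy => ccccyyyy
Steps: 5


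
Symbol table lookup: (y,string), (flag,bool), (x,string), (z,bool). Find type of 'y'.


Lookup 'y' → type string


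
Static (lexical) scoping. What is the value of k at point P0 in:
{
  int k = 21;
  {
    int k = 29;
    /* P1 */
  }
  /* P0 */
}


k declared in the same block as P0
k = 21


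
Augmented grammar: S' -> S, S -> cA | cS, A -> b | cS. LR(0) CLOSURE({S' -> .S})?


Start: S' -> .S
For each item with dot before a nonterminal B, add B -> .γ for every B-production
Closure: [S' -> .S, S -> .cA, S -> .cS]


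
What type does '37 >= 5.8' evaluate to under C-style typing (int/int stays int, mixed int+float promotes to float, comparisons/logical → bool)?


Operand types: int >= float
Rule: comparison yields bool
Result type: bool


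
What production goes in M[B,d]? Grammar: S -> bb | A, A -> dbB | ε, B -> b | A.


For [B, d]: 'd' ∈ FIRST(A)
Entry: B -> A


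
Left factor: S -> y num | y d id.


Common prefix: 'y'
Factored: S -> y S', S' -> num | d id


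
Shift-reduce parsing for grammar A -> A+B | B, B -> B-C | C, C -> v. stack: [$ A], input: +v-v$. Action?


shift '+' to continue A -> A+B
Action: shift
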